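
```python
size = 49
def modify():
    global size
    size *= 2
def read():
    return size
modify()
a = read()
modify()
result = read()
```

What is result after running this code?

Step 1: size = 49.
Step 2: First modify(): size = 49 * 2 = 98.
Step 3: Second modify(): size = 98 * 2 = 196.
Step 4: read() returns 196

The answer is 196.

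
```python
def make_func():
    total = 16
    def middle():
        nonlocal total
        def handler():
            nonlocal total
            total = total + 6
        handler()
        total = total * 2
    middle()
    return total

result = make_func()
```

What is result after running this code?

Step 1: total = 16.
Step 2: handler() adds 6: total = 16 + 6 = 22.
Step 3: middle() doubles: total = 22 * 2 = 44.
Step 4: result = 44

The answer is 44.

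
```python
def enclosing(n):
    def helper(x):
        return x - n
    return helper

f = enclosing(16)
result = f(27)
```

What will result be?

Step 1: enclosing(16) creates a closure capturing n = 16.
Step 2: f(27) computes 27 - 16 = 11.
Step 3: result = 11

The answer is 11.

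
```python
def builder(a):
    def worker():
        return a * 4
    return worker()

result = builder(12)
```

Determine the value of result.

Step 1: builder(12) binds parameter a = 12.
Step 2: worker() accesses a = 12 from enclosing scope.
Step 3: result = 12 * 4 = 48

The answer is 48.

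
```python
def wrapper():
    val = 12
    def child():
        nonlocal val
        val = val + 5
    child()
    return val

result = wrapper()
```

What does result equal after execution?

Step 1: wrapper() sets val = 12.
Step 2: child() uses nonlocal to modify val in wrapper's scope: val = 12 + 5 = 17.
Step 3: wrapper() returns the modified val = 17

The answer is 17.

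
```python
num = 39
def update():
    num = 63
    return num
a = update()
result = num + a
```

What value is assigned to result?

Step 1: Global num = 39. update() returns local num = 63.
Step 2: a = 63. Global num still = 39.
Step 3: result = 39 + 63 = 102

The answer is 102.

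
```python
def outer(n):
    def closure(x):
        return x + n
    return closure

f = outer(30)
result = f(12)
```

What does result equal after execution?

Step 1: outer(30) creates a closure that captures n = 30.
Step 2: f(12) calls the closure with x = 12, returning 12 + 30 = 42.
Step 3: result = 42

The answer is 42.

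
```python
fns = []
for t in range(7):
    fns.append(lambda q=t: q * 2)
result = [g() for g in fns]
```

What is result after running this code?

Step 1: Default arg q=t captures t at each iteration.
Step 2: fns[k] has q defaulting to k, returns k * 2.
Step 3: result = [0, 2, 4, 6, 8, 10, 12]

The answer is [0, 2, 4, 6, 8, 10, 12].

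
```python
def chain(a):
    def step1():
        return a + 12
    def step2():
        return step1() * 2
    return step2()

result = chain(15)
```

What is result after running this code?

Step 1: chain(15) captures a = 15.
Step 2: step2() calls step1() which returns 15 + 12 = 27.
Step 3: step2() returns 27 * 2 = 54

The answer is 54.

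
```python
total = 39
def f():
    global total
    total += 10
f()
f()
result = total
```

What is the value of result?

Step 1: total = 39.
Step 2: First f(): total = 39 + 10 = 49.
Step 3: Second f(): total = 49 + 10 = 59. result = 59

The answer is 59.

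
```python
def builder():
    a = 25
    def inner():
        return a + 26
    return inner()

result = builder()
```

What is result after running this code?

Step 1: builder() defines a = 25.
Step 2: inner() reads a = 25 from enclosing scope, returns 25 + 26 = 51.
Step 3: result = 51

The answer is 51.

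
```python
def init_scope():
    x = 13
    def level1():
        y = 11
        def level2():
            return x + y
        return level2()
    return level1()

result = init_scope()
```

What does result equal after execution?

Step 1: x = 13 in init_scope. y = 11 in level1.
Step 2: level2() reads x = 13 and y = 11 from enclosing scopes.
Step 3: result = 13 + 11 = 24

The answer is 24.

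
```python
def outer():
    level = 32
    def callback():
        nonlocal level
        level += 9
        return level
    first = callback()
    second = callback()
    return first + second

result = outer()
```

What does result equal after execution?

Step 1: level starts at 32.
Step 2: First call: level = 32 + 9 = 41, returns 41.
Step 3: Second call: level = 41 + 9 = 50, returns 50.
Step 4: result = 41 + 50 = 91

The answer is 91.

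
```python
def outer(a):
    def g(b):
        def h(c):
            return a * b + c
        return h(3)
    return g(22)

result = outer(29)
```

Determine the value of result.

Step 1: a = 29, b = 22, c = 3.
Step 2: h() computes a * b + c = 29 * 22 + 3 = 641.
Step 3: result = 641

The answer is 641.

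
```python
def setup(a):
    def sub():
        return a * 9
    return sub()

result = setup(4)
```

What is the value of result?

Step 1: setup(4) binds parameter a = 4.
Step 2: sub() accesses a = 4 from enclosing scope.
Step 3: result = 4 * 9 = 36

The answer is 36.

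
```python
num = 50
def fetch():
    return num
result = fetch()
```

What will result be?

Step 1: num = 50 is defined in the global scope.
Step 2: fetch() looks up num. No local num exists, so Python checks the global scope via LEGB rule and finds num = 50.
Step 3: result = 50

The answer is 50.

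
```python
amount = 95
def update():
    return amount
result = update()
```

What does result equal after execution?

Step 1: amount = 95 is defined in the global scope.
Step 2: update() looks up amount. No local amount exists, so Python checks the global scope via LEGB rule and finds amount = 95.
Step 3: result = 95

The answer is 95.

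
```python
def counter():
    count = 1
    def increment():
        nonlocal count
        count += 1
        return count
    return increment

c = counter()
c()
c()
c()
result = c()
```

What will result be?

Step 1: counter() creates closure with count = 1.
Step 2: Each c() call increments count via nonlocal. After 4 calls: 1 + 4 = 5.
Step 3: result = 5

The answer is 5.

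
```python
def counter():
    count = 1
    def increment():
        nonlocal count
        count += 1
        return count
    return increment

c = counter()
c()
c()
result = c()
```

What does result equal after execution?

Step 1: counter() creates closure with count = 1.
Step 2: Each c() call increments count via nonlocal. After 3 calls: 1 + 3 = 4.
Step 3: result = 4

The answer is 4.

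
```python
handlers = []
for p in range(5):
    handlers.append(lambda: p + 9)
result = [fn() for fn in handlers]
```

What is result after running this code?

Step 1: All lambdas capture p by reference. After the loop, p = 4.
Step 2: Each call returns 4 + 9 = 13.
Step 3: result = [13, 13, 13, 13, 13]

The answer is [13, 13, 13, 13, 13].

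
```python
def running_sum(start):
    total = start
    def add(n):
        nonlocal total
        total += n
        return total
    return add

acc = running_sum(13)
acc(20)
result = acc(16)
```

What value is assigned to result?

Step 1: running_sum(13) creates closure with total = 13.
Step 2: First acc(20): total = 13 + 20 = 33.
Step 3: Second acc(16): total = 33 + 16 = 49. result = 49

The answer is 49.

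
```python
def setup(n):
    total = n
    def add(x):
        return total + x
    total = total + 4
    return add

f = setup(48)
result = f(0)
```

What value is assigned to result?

Step 1: setup(48) sets total = 48, then total = 48 + 4 = 52.
Step 2: Closures capture by reference, so add sees total = 52.
Step 3: f(0) returns 52 + 0 = 52

The answer is 52.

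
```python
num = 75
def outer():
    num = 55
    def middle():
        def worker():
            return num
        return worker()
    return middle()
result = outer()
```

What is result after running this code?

Step 1: outer() defines num = 55. middle() and worker() have no local num.
Step 2: worker() checks local (none), enclosing middle() (none), enclosing outer() and finds num = 55.
Step 3: result = 55

The answer is 55.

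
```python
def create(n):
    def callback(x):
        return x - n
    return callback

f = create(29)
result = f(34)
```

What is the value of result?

Step 1: create(29) creates a closure capturing n = 29.
Step 2: f(34) computes 34 - 29 = 5.
Step 3: result = 5

The answer is 5.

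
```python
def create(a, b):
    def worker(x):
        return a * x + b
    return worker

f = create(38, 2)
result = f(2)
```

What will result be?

Step 1: create(38, 2) captures a = 38, b = 2.
Step 2: f(2) computes 38 * 2 + 2 = 78.
Step 3: result = 78

The answer is 78.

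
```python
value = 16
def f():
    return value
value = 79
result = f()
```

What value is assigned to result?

Step 1: value is first set to 16, then reassigned to 79.
Step 2: f() is called after the reassignment, so it looks up the current global value = 79.
Step 3: result = 79

The answer is 79.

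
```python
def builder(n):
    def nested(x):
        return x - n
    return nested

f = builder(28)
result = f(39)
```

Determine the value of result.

Step 1: builder(28) creates a closure capturing n = 28.
Step 2: f(39) computes 39 - 28 = 11.
Step 3: result = 11

The answer is 11.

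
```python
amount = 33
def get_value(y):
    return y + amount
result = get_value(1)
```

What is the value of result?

Step 1: amount = 33 is defined globally.
Step 2: get_value(1) uses parameter y = 1 and looks up amount from global scope = 33.
Step 3: result = 1 + 33 = 34

The answer is 34.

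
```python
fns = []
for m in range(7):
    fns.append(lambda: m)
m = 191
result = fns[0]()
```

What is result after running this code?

Step 1: Lambdas capture the variable m by reference, not by value.
Step 2: After the loop, m is reassigned to 191.
Step 3: fns[0]() looks up the current m = 191. result = 191

The answer is 191.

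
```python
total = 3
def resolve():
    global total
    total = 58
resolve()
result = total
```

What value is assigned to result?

Step 1: total = 3 globally.
Step 2: resolve() declares global total and sets it to 58.
Step 3: After resolve(), global total = 58. result = 58

The answer is 58.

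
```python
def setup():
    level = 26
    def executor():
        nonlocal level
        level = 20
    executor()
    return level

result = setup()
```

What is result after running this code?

Step 1: setup() sets level = 26.
Step 2: executor() uses nonlocal to reassign level = 20.
Step 3: result = 20

The answer is 20.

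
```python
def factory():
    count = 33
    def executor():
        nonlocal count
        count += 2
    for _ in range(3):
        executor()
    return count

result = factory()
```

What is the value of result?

Step 1: count = 33.
Step 2: executor() is called 3 times in a loop, each adding 2 via nonlocal.
Step 3: count = 33 + 2 * 3 = 39

The answer is 39.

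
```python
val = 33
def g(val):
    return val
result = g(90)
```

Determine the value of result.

Step 1: Global val = 33.
Step 2: g(90) takes parameter val = 90, which shadows the global.
Step 3: result = 90

The answer is 90.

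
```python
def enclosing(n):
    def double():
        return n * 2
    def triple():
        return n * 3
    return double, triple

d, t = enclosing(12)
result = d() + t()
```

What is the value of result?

Step 1: Both closures capture the same n = 12.
Step 2: d() = 12 * 2 = 24, t() = 12 * 3 = 36.
Step 3: result = 24 + 36 = 60

The answer is 60.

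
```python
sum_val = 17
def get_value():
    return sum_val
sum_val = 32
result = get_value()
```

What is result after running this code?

Step 1: sum_val is first set to 17, then reassigned to 32.
Step 2: get_value() is called after the reassignment, so it looks up the current global sum_val = 32.
Step 3: result = 32

The answer is 32.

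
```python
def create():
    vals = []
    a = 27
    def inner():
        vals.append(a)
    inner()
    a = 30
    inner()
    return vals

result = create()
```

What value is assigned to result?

Step 1: a = 27. inner() appends current a to vals.
Step 2: First inner(): appends 27. Then a = 30.
Step 3: Second inner(): appends 30 (closure sees updated a). result = [27, 30]

The answer is [27, 30].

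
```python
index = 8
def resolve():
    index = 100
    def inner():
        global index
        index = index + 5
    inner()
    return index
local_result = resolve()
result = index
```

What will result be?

Step 1: Global index = 8. resolve() creates local index = 100.
Step 2: inner() declares global index and adds 5: global index = 8 + 5 = 13.
Step 3: resolve() returns its local index = 100 (unaffected by inner).
Step 4: result = global index = 13

The answer is 13.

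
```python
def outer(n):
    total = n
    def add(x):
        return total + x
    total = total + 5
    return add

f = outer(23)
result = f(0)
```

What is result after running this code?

Step 1: outer(23) sets total = 23, then total = 23 + 5 = 28.
Step 2: Closures capture by reference, so add sees total = 28.
Step 3: f(0) returns 28 + 0 = 28

The answer is 28.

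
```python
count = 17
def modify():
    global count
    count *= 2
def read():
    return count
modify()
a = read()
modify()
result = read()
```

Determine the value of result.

Step 1: count = 17.
Step 2: First modify(): count = 17 * 2 = 34.
Step 3: Second modify(): count = 34 * 2 = 68.
Step 4: read() returns 68

The answer is 68.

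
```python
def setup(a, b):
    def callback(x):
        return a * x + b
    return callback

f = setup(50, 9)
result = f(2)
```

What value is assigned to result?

Step 1: setup(50, 9) captures a = 50, b = 9.
Step 2: f(2) computes 50 * 2 + 9 = 109.
Step 3: result = 109

The answer is 109.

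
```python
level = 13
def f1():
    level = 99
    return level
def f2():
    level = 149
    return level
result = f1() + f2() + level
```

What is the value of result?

Step 1: Each function shadows global level with its own local.
Step 2: f1() returns 99, f2() returns 149.
Step 3: Global level = 13 is unchanged. result = 99 + 149 + 13 = 261

The answer is 261.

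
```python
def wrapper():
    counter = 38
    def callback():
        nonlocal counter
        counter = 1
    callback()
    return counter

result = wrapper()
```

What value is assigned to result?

Step 1: wrapper() sets counter = 38.
Step 2: callback() uses nonlocal to reassign counter = 1.
Step 3: result = 1

The answer is 1.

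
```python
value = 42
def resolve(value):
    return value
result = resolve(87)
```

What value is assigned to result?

Step 1: Global value = 42.
Step 2: resolve(87) takes parameter value = 87, which shadows the global.
Step 3: result = 87

The answer is 87.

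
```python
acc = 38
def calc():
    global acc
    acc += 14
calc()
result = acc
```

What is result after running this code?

Step 1: acc = 38 globally.
Step 2: calc() modifies global acc: acc += 14 = 52.
Step 3: result = 52

The answer is 52.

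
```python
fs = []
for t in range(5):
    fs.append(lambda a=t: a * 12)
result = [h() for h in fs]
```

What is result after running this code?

Step 1: Default arg a=t captures t at each iteration.
Step 2: fs[k] has a defaulting to k, returns k * 12.
Step 3: result = [0, 12, 24, 36, 48]

The answer is [0, 12, 24, 36, 48].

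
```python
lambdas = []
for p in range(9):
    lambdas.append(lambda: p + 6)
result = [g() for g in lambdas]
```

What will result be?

Step 1: All lambdas capture p by reference. After the loop, p = 8.
Step 2: Each call returns 8 + 6 = 14.
Step 3: result = [14, 14, 14, 14, 14, 14, 14, 14, 14]

The answer is [14, 14, 14, 14, 14, 14, 14, 14, 14].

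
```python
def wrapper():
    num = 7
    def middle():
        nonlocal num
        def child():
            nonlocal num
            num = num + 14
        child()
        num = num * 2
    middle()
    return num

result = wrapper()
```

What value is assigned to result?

Step 1: num = 7.
Step 2: child() adds 14: num = 7 + 14 = 21.
Step 3: middle() doubles: num = 21 * 2 = 42.
Step 4: result = 42

The answer is 42.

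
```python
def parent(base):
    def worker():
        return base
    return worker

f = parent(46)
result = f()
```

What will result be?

Step 1: parent(46) creates closure capturing base = 46.
Step 2: f() returns the captured base = 46.
Step 3: result = 46

The answer is 46.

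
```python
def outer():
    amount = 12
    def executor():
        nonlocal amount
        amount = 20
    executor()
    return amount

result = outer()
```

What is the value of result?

Step 1: outer() sets amount = 12.
Step 2: executor() uses nonlocal to reassign amount = 20.
Step 3: result = 20

The answer is 20.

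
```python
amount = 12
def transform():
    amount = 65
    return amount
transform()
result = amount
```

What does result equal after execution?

Step 1: Global amount = 12.
Step 2: transform() creates local amount = 65 (shadow, not modification).
Step 3: After transform() returns, global amount is unchanged. result = 12

The answer is 12.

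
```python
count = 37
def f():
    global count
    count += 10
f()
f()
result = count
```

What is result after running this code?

Step 1: count = 37.
Step 2: First f(): count = 37 + 10 = 47.
Step 3: Second f(): count = 47 + 10 = 57. result = 57

The answer is 57.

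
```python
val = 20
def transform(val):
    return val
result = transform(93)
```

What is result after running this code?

Step 1: Global val = 20.
Step 2: transform(93) takes parameter val = 93, which shadows the global.
Step 3: result = 93

The answer is 93.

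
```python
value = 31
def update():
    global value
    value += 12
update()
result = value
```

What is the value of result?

Step 1: value = 31 globally.
Step 2: update() modifies global value: value += 12 = 43.
Step 3: result = 43

The answer is 43.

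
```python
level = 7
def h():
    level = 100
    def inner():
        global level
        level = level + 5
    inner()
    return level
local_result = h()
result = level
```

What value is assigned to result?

Step 1: Global level = 7. h() creates local level = 100.
Step 2: inner() declares global level and adds 5: global level = 7 + 5 = 12.
Step 3: h() returns its local level = 100 (unaffected by inner).
Step 4: result = global level = 12

The answer is 12.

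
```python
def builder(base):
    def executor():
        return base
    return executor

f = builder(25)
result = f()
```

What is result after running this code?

Step 1: builder(25) creates closure capturing base = 25.
Step 2: f() returns the captured base = 25.
Step 3: result = 25

The answer is 25.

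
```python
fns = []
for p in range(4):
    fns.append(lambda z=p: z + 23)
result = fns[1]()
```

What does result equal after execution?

Step 1: Default argument z=p captures p's value at definition time.
Step 2: fns[1] was defined when p = 1, so z defaults to 1.
Step 3: result = 1 + 23 = 24 (default arg fixes the late binding issue)

The answer is 24.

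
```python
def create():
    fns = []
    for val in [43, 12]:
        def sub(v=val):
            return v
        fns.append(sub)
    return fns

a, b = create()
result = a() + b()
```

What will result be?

Step 1: Default argument v=val captures val at each iteration.
Step 2: a() returns 43 (captured at first iteration), b() returns 12 (captured at second).
Step 3: result = 43 + 12 = 55

The answer is 55.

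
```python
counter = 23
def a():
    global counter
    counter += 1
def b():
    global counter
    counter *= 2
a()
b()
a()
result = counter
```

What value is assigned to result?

Step 1: counter = 23.
Step 2: a(): counter = 23 + 1 = 24.
Step 3: b(): counter = 24 * 2 = 48.
Step 4: a(): counter = 48 + 1 = 49

The answer is 49.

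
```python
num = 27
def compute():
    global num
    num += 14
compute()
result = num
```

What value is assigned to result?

Step 1: num = 27 globally.
Step 2: compute() modifies global num: num += 14 = 41.
Step 3: result = 41

The answer is 41.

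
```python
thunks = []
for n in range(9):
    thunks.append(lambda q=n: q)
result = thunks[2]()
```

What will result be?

Step 1: Default argument q=n captures n's value at each iteration.
Step 2: thunks[2] captured q = 2 when n was 2.
Step 3: result = 2

The answer is 2.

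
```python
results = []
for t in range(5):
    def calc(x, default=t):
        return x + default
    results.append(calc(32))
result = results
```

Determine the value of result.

Step 1: Default argument default=t is evaluated at function definition time.
Step 2: Each iteration creates calc with default = current t value.
Step 3: calc(32) returns 32 + default. results = [32, 33, 34, 35, 36]

The answer is [32, 33, 34, 35, 36].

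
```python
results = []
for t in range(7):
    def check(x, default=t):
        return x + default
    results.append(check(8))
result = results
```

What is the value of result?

Step 1: Default argument default=t is evaluated at function definition time.
Step 2: Each iteration creates check with default = current t value.
Step 3: check(8) returns 8 + default. results = [8, 9, 10, 11, 12, 13, 14]

The answer is [8, 9, 10, 11, 12, 13, 14].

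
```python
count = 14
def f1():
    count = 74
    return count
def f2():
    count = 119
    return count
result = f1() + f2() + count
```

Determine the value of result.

Step 1: Each function shadows global count with its own local.
Step 2: f1() returns 74, f2() returns 119.
Step 3: Global count = 14 is unchanged. result = 74 + 119 + 14 = 207

The answer is 207.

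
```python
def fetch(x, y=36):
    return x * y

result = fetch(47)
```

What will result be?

Step 1: fetch(47) uses default y = 36.
Step 2: Returns 47 * 36 = 1692.
Step 3: result = 1692

The answer is 1692.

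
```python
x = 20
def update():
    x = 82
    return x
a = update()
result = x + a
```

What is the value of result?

Step 1: Global x = 20. update() returns local x = 82.
Step 2: a = 82. Global x still = 20.
Step 3: result = 20 + 82 = 102

The answer is 102.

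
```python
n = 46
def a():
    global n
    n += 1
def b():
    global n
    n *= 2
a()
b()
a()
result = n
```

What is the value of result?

Step 1: n = 46.
Step 2: a(): n = 46 + 1 = 47.
Step 3: b(): n = 47 * 2 = 94.
Step 4: a(): n = 94 + 1 = 95

The answer is 95.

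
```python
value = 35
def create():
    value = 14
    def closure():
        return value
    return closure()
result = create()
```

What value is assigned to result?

Step 1: value = 35 globally, but create() defines value = 14 locally.
Step 2: closure() looks up value. Not in local scope, so checks enclosing scope (create) and finds value = 14.
Step 3: result = 14

The answer is 14.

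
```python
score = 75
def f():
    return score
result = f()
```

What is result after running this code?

Step 1: score = 75 is defined in the global scope.
Step 2: f() looks up score. No local score exists, so Python checks the global scope via LEGB rule and finds score = 75.
Step 3: result = 75

The answer is 75.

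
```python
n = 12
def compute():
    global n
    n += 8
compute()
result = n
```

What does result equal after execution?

Step 1: n = 12 globally.
Step 2: compute() modifies global n: n += 8 = 20.
Step 3: result = 20

The answer is 20.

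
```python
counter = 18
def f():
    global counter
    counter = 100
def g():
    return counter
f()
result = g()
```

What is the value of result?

Step 1: counter = 18.
Step 2: f() sets global counter = 100.
Step 3: g() reads global counter = 100. result = 100

The answer is 100.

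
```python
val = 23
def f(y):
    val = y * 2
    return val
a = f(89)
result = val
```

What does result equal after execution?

Step 1: Global val = 23.
Step 2: f(89) creates local val = 89 * 2 = 178.
Step 3: Global val unchanged because no global keyword. result = 23

The answer is 23.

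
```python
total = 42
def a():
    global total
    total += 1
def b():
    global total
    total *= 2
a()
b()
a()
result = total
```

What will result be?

Step 1: total = 42.
Step 2: a(): total = 42 + 1 = 43.
Step 3: b(): total = 43 * 2 = 86.
Step 4: a(): total = 86 + 1 = 87

The answer is 87.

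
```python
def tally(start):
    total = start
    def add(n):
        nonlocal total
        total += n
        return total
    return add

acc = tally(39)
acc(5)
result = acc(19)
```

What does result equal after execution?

Step 1: tally(39) creates closure with total = 39.
Step 2: First acc(5): total = 39 + 5 = 44.
Step 3: Second acc(19): total = 44 + 19 = 63. result = 63

The answer is 63.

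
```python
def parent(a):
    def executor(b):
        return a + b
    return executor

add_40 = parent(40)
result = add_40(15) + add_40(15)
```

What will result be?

Step 1: add_40 captures a = 40.
Step 2: add_40(15) = 40 + 15 = 55, called twice.
Step 3: result = 55 + 55 = 110

The answer is 110.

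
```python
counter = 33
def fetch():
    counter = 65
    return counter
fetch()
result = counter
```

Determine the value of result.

Step 1: counter = 33 globally.
Step 2: fetch() creates a LOCAL counter = 65 (no global keyword!).
Step 3: The global counter is unchanged. result = 33

The answer is 33.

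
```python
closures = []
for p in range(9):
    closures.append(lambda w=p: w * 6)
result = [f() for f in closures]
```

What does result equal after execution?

Step 1: Default arg w=p captures p at each iteration.
Step 2: closures[k] has w defaulting to k, returns k * 6.
Step 3: result = [0, 6, 12, 18, 24, 30, 36, 42, 48]

The answer is [0, 6, 12, 18, 24, 30, 36, 42, 48].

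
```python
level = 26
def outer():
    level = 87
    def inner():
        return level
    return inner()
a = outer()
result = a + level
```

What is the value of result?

Step 1: outer() has local level = 87. inner() reads from enclosing.
Step 2: outer() returns 87. Global level = 26 unchanged.
Step 3: result = 87 + 26 = 113

The answer is 113.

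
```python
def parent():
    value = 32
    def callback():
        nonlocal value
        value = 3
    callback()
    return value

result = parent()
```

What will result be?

Step 1: parent() sets value = 32.
Step 2: callback() uses nonlocal to reassign value = 3.
Step 3: result = 3

The answer is 3.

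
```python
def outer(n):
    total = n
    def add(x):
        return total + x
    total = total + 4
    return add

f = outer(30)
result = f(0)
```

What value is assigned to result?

Step 1: outer(30) sets total = 30, then total = 30 + 4 = 34.
Step 2: Closures capture by reference, so add sees total = 34.
Step 3: f(0) returns 34 + 0 = 34

The answer is 34.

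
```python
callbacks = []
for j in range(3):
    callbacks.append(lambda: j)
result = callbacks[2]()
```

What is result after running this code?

Step 1: The loop creates 3 lambdas, all referencing the same variable j.
Step 2: After the loop, j = 2 (final value).
Step 3: callbacks[2]() looks up j at call time and finds 2. This is the late binding gotcha. result = 2

The answer is 2.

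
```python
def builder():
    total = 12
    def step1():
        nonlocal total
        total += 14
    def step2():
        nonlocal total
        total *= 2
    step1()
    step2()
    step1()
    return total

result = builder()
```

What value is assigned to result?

Step 1: total = 12.
Step 2: step1(): total = 12 + 14 = 26.
Step 3: step2(): total = 26 * 2 = 52.
Step 4: step1(): total = 52 + 14 = 66. result = 66

The answer is 66.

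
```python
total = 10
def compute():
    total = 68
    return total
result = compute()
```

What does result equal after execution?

Step 1: Global total = 10.
Step 2: compute() creates local total = 68, shadowing the global.
Step 3: Returns local total = 68. result = 68

The answer is 68.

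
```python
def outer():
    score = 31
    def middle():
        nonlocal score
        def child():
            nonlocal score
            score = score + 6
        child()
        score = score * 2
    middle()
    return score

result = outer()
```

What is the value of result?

Step 1: score = 31.
Step 2: child() adds 6: score = 31 + 6 = 37.
Step 3: middle() doubles: score = 37 * 2 = 74.
Step 4: result = 74

The answer is 74.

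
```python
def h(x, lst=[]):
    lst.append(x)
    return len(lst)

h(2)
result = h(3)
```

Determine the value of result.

Step 1: Mutable default list persists between calls.
Step 2: First call: lst = [2], len = 1. Second call: lst = [2, 3], len = 2.
Step 3: result = 2

The answer is 2.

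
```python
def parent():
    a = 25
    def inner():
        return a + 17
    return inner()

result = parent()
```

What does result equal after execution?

Step 1: parent() defines a = 25.
Step 2: inner() reads a = 25 from enclosing scope, returns 25 + 17 = 42.
Step 3: result = 42

The answer is 42.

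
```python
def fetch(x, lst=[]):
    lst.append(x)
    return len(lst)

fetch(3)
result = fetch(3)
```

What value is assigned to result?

Step 1: Mutable default list persists between calls.
Step 2: First call: lst = [3], len = 1. Second call: lst = [3, 3], len = 2.
Step 3: result = 2

The answer is 2.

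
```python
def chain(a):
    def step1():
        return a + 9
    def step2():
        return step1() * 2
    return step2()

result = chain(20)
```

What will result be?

Step 1: chain(20) captures a = 20.
Step 2: step2() calls step1() which returns 20 + 9 = 29.
Step 3: step2() returns 29 * 2 = 58

The answer is 58.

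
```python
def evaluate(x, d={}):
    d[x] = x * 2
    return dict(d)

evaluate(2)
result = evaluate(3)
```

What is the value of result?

Step 1: Mutable default dict is shared across calls.
Step 2: First call adds 2: 4. Second call adds 3: 6.
Step 3: result = {2: 4, 3: 6}

The answer is {2: 4, 3: 6}.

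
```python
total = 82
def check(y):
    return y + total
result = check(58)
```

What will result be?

Step 1: total = 82 is defined globally.
Step 2: check(58) uses parameter y = 58 and looks up total from global scope = 82.
Step 3: result = 58 + 82 = 140

The answer is 140.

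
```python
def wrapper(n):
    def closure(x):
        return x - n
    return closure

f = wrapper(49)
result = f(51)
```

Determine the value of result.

Step 1: wrapper(49) creates a closure capturing n = 49.
Step 2: f(51) computes 51 - 49 = 2.
Step 3: result = 2

The answer is 2.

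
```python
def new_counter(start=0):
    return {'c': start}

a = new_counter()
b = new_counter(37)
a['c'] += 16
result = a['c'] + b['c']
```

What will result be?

Step 1: new_counter() returns a new dict each call (immutable default 0).
Step 2: a = {'c': 0}, b = {'c': 37}.
Step 3: a['c'] += 16 = 16. result = 16 + 37 = 53

The answer is 53.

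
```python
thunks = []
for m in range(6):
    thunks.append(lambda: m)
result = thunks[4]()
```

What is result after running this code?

Step 1: The loop creates 6 lambdas, all referencing the same variable m.
Step 2: After the loop, m = 5 (final value).
Step 3: thunks[4]() looks up m at call time and finds 5. This is the late binding gotcha. result = 5

The answer is 5.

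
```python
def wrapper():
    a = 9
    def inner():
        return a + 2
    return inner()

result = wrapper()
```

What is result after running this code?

Step 1: wrapper() defines a = 9.
Step 2: inner() reads a = 9 from enclosing scope, returns 9 + 2 = 11.
Step 3: result = 11

The answer is 11.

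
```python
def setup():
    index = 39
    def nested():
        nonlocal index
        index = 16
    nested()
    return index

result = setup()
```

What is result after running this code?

Step 1: setup() sets index = 39.
Step 2: nested() uses nonlocal to reassign index = 16.
Step 3: result = 16

The answer is 16.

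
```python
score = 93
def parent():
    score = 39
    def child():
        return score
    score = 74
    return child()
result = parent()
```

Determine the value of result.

Step 1: parent() sets score = 39, then later score = 74.
Step 2: child() is called after score is reassigned to 74. Closures capture variables by reference, not by value.
Step 3: result = 74

The answer is 74.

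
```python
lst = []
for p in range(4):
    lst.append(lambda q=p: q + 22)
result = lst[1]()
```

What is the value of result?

Step 1: Default argument q=p captures p's value at definition time.
Step 2: lst[1] was defined when p = 1, so q defaults to 1.
Step 3: result = 1 + 22 = 23 (default arg fixes the late binding issue)

The answer is 23.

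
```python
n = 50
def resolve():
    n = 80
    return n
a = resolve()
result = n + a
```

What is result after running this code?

Step 1: Global n = 50. resolve() returns local n = 80.
Step 2: a = 80. Global n still = 50.
Step 3: result = 50 + 80 = 130

The answer is 130.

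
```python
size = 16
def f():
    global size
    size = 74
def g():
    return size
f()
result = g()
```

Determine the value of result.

Step 1: size = 16.
Step 2: f() sets global size = 74.
Step 3: g() reads global size = 74. result = 74

The answer is 74.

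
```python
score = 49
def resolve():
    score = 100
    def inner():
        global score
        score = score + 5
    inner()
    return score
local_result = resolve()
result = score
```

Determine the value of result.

Step 1: Global score = 49. resolve() creates local score = 100.
Step 2: inner() declares global score and adds 5: global score = 49 + 5 = 54.
Step 3: resolve() returns its local score = 100 (unaffected by inner).
Step 4: result = global score = 54

The answer is 54.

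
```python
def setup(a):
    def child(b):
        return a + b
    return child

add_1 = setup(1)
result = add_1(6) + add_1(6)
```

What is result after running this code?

Step 1: add_1 captures a = 1.
Step 2: add_1(6) = 1 + 6 = 7, called twice.
Step 3: result = 7 + 7 = 14

The answer is 14.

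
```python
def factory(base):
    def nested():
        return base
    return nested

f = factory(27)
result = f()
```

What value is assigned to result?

Step 1: factory(27) creates closure capturing base = 27.
Step 2: f() returns the captured base = 27.
Step 3: result = 27

The answer is 27.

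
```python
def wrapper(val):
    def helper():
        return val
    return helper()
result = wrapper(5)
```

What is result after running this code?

Step 1: wrapper(5) binds parameter val = 5.
Step 2: helper() looks up val in enclosing scope and finds the parameter val = 5.
Step 3: result = 5

The answer is 5.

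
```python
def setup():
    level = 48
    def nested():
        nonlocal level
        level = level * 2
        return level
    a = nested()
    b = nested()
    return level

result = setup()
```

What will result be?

Step 1: level starts at 48.
Step 2: First nested(): level = 48 * 2 = 96.
Step 3: Second nested(): level = 96 * 2 = 192.
Step 4: result = 192

The answer is 192.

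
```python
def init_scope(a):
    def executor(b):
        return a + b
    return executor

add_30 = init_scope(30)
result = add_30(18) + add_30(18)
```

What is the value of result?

Step 1: add_30 captures a = 30.
Step 2: add_30(18) = 30 + 18 = 48, called twice.
Step 3: result = 48 + 48 = 96

The answer is 96.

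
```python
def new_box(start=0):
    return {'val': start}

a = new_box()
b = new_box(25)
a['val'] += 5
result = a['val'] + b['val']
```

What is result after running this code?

Step 1: new_box() returns a new dict each call (immutable default 0).
Step 2: a = {'val': 0}, b = {'val': 25}.
Step 3: a['val'] += 5 = 5. result = 5 + 25 = 30

The answer is 30.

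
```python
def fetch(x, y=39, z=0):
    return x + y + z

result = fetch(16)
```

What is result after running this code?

Step 1: fetch(16) uses defaults y = 39, z = 0.
Step 2: Returns 16 + 39 + 0 = 55.
Step 3: result = 55

The answer is 55.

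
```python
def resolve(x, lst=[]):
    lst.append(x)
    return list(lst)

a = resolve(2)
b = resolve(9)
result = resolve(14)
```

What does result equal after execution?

Step 1: Default list is shared. list() creates copies for return values.
Step 2: Internal list grows: [2] -> [2, 9] -> [2, 9, 14].
Step 3: result = [2, 9, 14]

The answer is [2, 9, 14].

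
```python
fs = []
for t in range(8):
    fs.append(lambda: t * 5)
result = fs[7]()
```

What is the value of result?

Step 1: All lambdas reference the same variable t (late binding).
Step 2: After the loop, t = 7. Every lambda returns t * 5.
Step 3: fs[7]() = 7 * 5 = 35

The answer is 35.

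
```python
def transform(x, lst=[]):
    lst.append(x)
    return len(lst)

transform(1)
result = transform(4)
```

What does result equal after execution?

Step 1: Mutable default list persists between calls.
Step 2: First call: lst = [1], len = 1. Second call: lst = [1, 4], len = 2.
Step 3: result = 2

The answer is 2.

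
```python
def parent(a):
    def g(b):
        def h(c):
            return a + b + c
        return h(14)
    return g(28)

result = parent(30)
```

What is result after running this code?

Step 1: a = 30, b = 28, c = 14 across three nested scopes.
Step 2: h() accesses all three via LEGB rule.
Step 3: result = 30 + 28 + 14 = 72

The answer is 72.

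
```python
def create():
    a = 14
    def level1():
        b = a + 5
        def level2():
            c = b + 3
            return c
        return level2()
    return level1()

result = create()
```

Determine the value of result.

Step 1: a = 14. b = a + 5 = 19.
Step 2: c = b + 3 = 19 + 3 = 22.
Step 3: result = 22

The answer is 22.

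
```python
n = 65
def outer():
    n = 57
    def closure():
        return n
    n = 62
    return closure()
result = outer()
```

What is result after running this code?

Step 1: outer() sets n = 57, then later n = 62.
Step 2: closure() is called after n is reassigned to 62. Closures capture variables by reference, not by value.
Step 3: result = 62

The answer is 62.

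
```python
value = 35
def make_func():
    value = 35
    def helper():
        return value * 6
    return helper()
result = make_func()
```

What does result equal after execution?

Step 1: make_func() shadows global value with value = 35.
Step 2: helper() finds value = 35 in enclosing scope, computes 35 * 6 = 210.
Step 3: result = 210

The answer is 210.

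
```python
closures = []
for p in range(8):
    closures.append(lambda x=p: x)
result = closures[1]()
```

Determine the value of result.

Step 1: Default argument x=p captures p's value at each iteration.
Step 2: closures[1] captured x = 1 when p was 1.
Step 3: result = 1

The answer is 1.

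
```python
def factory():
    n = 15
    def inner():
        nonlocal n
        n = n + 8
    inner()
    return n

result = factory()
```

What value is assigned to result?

Step 1: factory() sets n = 15.
Step 2: inner() uses nonlocal to modify n in factory's scope: n = 15 + 8 = 23.
Step 3: factory() returns the modified n = 23

The answer is 23.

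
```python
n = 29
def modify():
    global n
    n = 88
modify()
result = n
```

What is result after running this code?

Step 1: n = 29 globally.
Step 2: modify() declares global n and sets it to 88.
Step 3: After modify(), global n = 88. result = 88

The answer is 88.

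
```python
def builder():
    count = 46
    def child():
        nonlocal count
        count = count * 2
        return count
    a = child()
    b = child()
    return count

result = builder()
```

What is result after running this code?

Step 1: count starts at 46.
Step 2: First child(): count = 46 * 2 = 92.
Step 3: Second child(): count = 92 * 2 = 184.
Step 4: result = 184

The answer is 184.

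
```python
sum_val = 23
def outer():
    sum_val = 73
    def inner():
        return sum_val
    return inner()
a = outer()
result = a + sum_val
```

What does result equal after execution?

Step 1: outer() has local sum_val = 73. inner() reads from enclosing.
Step 2: outer() returns 73. Global sum_val = 23 unchanged.
Step 3: result = 73 + 23 = 96

The answer is 96.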